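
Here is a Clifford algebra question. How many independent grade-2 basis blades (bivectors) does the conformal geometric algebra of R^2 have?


The conformal model of R^2 uses Cl(3,1) with m = 2 + 2 = 4 generators.
Number of grade-2 blades = C(m, 2) = C(4, 2)
= 4*3/2 = 6


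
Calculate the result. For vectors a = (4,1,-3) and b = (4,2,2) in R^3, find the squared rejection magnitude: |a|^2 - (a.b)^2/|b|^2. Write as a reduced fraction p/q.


|a|^2 = 4^2 + 1^2 + (-3)^2 = 26
|b|^2 = 4^2 + 2^2 + 2^2 = 24
a . b = 4*4 + 1*2 + (-3)*2 = 12
(a.b)^2 = 12^2 = 144
|rej|^2 = 26 - 144/24
= (624 - 144)/24
= 480/24
In lowest terms: 20/1


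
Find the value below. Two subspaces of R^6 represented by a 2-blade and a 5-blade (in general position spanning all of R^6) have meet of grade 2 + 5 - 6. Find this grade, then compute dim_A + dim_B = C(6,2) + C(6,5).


Meet grade = grade(A) + grade(B) - n
= 2 + 5 - 6 = 1
C(6,2) = 15
C(6,5) = 6
dim_A + dim_B = 15 + 6 = 21


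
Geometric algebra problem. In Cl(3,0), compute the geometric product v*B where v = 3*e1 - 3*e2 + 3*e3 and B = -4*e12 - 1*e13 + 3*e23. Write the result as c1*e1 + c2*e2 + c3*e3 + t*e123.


vB has grade-1 (vector) and grade-3 (trivector) parts: vB = (v _| B) + (v ^ B).
Vector part <vB>_1:
  e1: -v2*b12 - v3*b13 = -(-3)*(-4) - (3)*(-1) = -9
  e2: v1*b12 - v3*b23 = (3)*(-4) - (3)*(3) = -21
  e3: v1*b13 + v2*b23 = (3)*(-1) + (-3)*(3) = -12
Trivector part <vB>_3:
  e123: v1*b23 - v2*b13 + v3*b12 = (3)*(3) - (-3)*(-1) + (3)*(-4) = -6
vB = -9*e1 - 21*e2 - 12*e3 - 6*e123


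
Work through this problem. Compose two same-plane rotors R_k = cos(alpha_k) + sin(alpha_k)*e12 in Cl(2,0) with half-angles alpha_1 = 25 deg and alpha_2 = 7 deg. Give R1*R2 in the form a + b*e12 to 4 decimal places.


Same-plane rotors commute and their half-angles add:
R1*R2 = cos(a1 + a2) + sin(a1 + a2)*e12.
a1 + a2 = 25 + 7 = 32 deg
cos(32 deg) = 0.8480
sin(32 deg) = 0.5299
R1*R2 = 0.8480 + 0.5299*e12


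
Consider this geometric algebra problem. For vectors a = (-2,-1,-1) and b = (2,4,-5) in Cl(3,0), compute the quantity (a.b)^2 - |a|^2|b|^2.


a . b = (-2)*2 + (-1)*4 + (-1)*(-5)
= -4 + (-4) + 5 = -3
|a|^2 = (-2)^2 + (-1)^2 + (-1)^2 = 6
|b|^2 = 2^2 + 4^2 + (-5)^2 = 45
(a.b)^2 = (-3)^2 = 9
|a|^2 * |b|^2 = 6 * 45 = 270
Result = 9 - 270 = -261


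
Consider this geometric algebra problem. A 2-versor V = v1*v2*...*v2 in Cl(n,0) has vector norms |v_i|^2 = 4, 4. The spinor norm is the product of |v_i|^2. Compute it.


Spinor norm N(V) = |v1|^2 * |v2|^2 * ... * |v2|^2
= 4 * 4
Running product: 4, 16
N(V) = 16


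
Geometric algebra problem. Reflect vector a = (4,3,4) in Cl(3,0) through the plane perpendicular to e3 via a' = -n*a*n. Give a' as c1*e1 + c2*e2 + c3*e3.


Reflection formula: a' = -n*a*n, with n = e3 (unit vector, n^2 = 1).
For reflection through hyperplane perp to e3:
The component along e3 flips sign, others stay.
a = (4, 3, 4)
a' = (4, 3, -4)
a' = 4*e1 + 3*e2 - 4*e3


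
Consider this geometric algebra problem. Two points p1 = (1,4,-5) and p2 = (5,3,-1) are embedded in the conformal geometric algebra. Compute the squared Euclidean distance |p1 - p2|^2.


p1 - p2 = (-4, 1, -4)
|p1 - p2|^2 = (-4)^2 + 1^2 + (-4)^2
= 16 + 1 + 16
= 33


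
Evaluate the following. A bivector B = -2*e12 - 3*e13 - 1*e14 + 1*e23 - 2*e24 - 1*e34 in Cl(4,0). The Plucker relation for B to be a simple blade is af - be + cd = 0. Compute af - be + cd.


Plucker relation: af - be + cd
a*f = (-2)*(-1) = 2
b*e = (-3)*(-2) = 6
c*d = (-1)*1 = -1
af - be + cd = 2 - 6 + (-1)
= -5


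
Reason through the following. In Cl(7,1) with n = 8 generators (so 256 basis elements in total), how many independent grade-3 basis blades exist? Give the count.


Number of grade-k basis blades in Cl(p,q) with n = p + q is C(n, k).
n = 7 + 1 = 8
C(8, 3) = 8! / (3! * 5!)
= 40320 / (6 * 120)
= 56


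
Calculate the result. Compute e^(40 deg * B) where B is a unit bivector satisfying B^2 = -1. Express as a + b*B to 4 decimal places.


For a unit bivector B with B^2 = -1, the exponential series gives
e^(theta*B) = cos(theta) + sin(theta)*B (the GA analogue of Euler's formula).
theta = 40 degrees = 0.698132 rad
cos(40 deg) = 0.7660
sin(40 deg) = 0.6428
exp(theta*B) = 0.7660 + 0.6428*B


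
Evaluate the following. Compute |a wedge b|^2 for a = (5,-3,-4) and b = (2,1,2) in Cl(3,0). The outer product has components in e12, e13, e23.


a wedge b = (a1*b2 - a2*b1)*e12 + (a1*b3 - a3*b1)*e13 + (a2*b3 - a3*b2)*e23
e12 coeff: 5*1 - (-3)*2 = 5 - (-6) = 11
e13 coeff: 5*2 - (-4)*2 = 10 - (-8) = 18
e23 coeff: (-3)*2 - (-4)*1 = -6 - (-4) = -2
|a wedge b|^2 = 11^2 + 18^2 + (-2)^2
= 121 + 324 + 4
= 449


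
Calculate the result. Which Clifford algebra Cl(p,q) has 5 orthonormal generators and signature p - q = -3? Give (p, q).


We need p + q = 5 and p - q = -3.
Adding: 2p = 5 + (-3) = 2, so p = 1.
Then q = 5 - 1 = 4.
(p, q) = (1, 4)


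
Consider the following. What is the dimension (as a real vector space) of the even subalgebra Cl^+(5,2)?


Even subalgebra dimension = 2^(n-1)
n = 5 + 2 = 7
2^(7 - 1) = 2^6 = 64
Verification: sum of C(7,k) for even k = 1 + 21 + 35 + 7 = 64
Result = 64


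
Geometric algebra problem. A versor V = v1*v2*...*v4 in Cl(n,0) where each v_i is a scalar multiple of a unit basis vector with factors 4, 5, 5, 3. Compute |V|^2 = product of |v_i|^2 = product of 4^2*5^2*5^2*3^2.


Each vector v_i has |v_i|^2 = s_i^2
Squared scales: 4^2 = 16, 5^2 = 25, 5^2 = 25, 3^2 = 9
|V|^2 = 16 * 25 * 25 * 9
= 90000


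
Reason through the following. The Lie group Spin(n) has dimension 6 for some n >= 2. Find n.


dim Spin(n) = dim so(n) = n(n-1)/2.
Solve n(n-1)/2 = 6, i.e. n^2 - n - 12 = 0.
Discriminant = 1 + 8*6 = 49
n = (1 + sqrt(49))/2 = (1 + 7)/2 = 4


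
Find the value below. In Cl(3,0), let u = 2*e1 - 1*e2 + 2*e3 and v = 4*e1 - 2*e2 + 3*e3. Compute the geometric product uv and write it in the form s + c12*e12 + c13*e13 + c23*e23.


In Cl(3,0): e_i^2 = 1, e_ie_j = -e_je_i for i != j.
Scalar part = u . v = 2*4 + (-1)*(-2) + 2*3
= 8 + 2 + 6 = 16
e12 coeff = 2*(-2) - (-1)*4 = -4 - (-4) = 0
e13 coeff = 2*3 - 2*4 = 6 - 8 = -2
e23 coeff = (-1)*3 - 2*(-2) = -3 - (-4) = 1
uv = 16 + 0*e12 - 2*e13 + 1*e23


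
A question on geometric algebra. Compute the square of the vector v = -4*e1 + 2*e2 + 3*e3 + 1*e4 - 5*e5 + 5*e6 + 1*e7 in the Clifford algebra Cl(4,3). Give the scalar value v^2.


v^2 = sum of c_i^2 * e_i^2
Positive signature terms (e_i^2 = +1): (-4)^2 + 2^2 + 3^2 + 1^2 = 30
Negative signature terms (e_j^2 = -1): (-5)^2 + 5^2 + 1^2 = 51
v^2 = 30 - 51 = -21


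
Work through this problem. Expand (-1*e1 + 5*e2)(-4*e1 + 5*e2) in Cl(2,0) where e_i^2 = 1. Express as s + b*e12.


Expand: (-1*e1 + 5*e2)(-4*e1 + 5*e2)
= (-1)*(-4)*e1e1 + (-1)*5*e1e2 + 5*(-4)*e2e1 + 5*5*e2e2
Using e1^2 = e2^2 = 1, e2e1 = -e1e2:
Scalar part s = (-1)*(-4) + 5*5 = 4 + 25 = 29
Bivector part b = (-1)*5 - 5*(-4) = -5 - (-20) = 15
uv = 29 + 15*e12


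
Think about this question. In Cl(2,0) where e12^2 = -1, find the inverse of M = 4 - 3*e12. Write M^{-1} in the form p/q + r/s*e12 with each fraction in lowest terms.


M = 4 - 3*e12, where e12^2 = -1.
Since M commutes with its reverse ~M = a - b*e12, M * ~M = a^2 - b^2*e12^2 = a^2 + b^2.
So M^{-1} = ~M / (a^2 + b^2) = (a - b*e12)/(a^2 + b^2).
a^2 + b^2 = 16 + 9 = 25
Scalar part = 4/25 = 4/25
Bivector coeff = 3/25 = 3/25
M^{-1} = 4/25 + 3/25*e12


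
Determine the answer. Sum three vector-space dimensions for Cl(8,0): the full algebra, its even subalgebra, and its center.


n = 8 + 0 = 8
Total dim = 2^8 = 256
Even subalgebra dim = 2^7 = 128
n is even, so center dim = 1
Sum = 256 + 128 + 1 = 385


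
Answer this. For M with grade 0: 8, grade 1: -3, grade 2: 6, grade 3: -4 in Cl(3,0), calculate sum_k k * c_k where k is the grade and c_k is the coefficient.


Grade-weighted sum = sum of grade_k * coefficient_k
0*8 = 0
1*(-3) = -3
2*6 = 12
3*(-4) = -12
Total = 0 + (-3) + 12 + (-12) = -3


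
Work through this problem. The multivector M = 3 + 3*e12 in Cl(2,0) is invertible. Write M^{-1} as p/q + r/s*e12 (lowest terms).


M = 3 + 3*e12, where e12^2 = -1.
Since M commutes with its reverse ~M = a - b*e12, M * ~M = a^2 - b^2*e12^2 = a^2 + b^2.
So M^{-1} = ~M / (a^2 + b^2) = (a - b*e12)/(a^2 + b^2).
a^2 + b^2 = 9 + 9 = 18
Scalar part = 3/18 = 1/6
Bivector coeff = -3/18 = -1/6
M^{-1} = 1/6 - 1/6*e12


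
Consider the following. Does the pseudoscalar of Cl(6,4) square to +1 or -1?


The pseudoscalar I = e1...e_n (product of all n generators) of Cl(p,q) satisfies I^2 = (-1)^(q + n(n-1)/2).
p = 6, q = 4, n = p + q = 10
n(n-1)/2 = 10 * 9 / 2 = 45
Exponent = q + n(n-1)/2 = 4 + 45 = 49
I^2 = (-1)^49 = -1


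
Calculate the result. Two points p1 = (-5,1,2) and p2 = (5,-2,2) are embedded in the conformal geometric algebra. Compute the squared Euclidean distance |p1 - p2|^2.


p1 - p2 = (-10, 3, 0)
|p1 - p2|^2 = (-10)^2 + 3^2 + 0^2
= 100 + 9 + 0
= 109


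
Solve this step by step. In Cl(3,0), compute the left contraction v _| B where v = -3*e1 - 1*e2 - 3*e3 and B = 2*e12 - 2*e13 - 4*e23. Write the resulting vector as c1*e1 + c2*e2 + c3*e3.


Left contraction v _| B = <vB>_1 (grade-1 part of the geometric product vB).
Using e1_|e12 = e2, e2_|e12 = -e1, e1_|e13 = e3, e3_|e13 = -e1, e2_|e23 = e3, e3_|e23 = -e2:
e1 coeff: -v2*b12 - v3*b13 = -(-1)*(2) - (-3)*(-2) = -4
e2 coeff: v1*b12 - v3*b23 = (-3)*(2) - (-3)*(-4) = -18
e3 coeff: v1*b13 + v2*b23 = (-3)*(-2) + (-1)*(-4) = 10
v _| B = -4*e1 - 18*e2 + 10*e3


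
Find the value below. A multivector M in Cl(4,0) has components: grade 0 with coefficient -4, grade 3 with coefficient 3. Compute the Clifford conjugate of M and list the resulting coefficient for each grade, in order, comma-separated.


Clifford conjugate sign for grade k: (-1)^(k(k+1)/2)
Grade 0: (-1)^(0*1/2) = (-1)^0 = 1, coeff -4 -> -4
Grade 3: (-1)^(3*4/2) = (-1)^6 = 1, coeff 3 -> 3
Conjugated coefficients: -4, 3


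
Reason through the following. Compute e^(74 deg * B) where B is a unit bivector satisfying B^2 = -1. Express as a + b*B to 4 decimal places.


For a unit bivector B with B^2 = -1, the exponential series gives
e^(theta*B) = cos(theta) + sin(theta)*B (the GA analogue of Euler's formula).
theta = 74 degrees = 1.291544 rad
cos(74 deg) = 0.2756
sin(74 deg) = 0.9613
exp(theta*B) = 0.2756 + 0.9613*B


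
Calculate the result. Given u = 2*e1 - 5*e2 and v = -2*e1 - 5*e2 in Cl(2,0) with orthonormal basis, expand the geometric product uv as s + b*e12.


Expand: (2*e1 - 5*e2)(-2*e1 - 5*e2)
= 2*(-2)*e1e1 + 2*(-5)*e1e2 + (-5)*(-2)*e2e1 + (-5)*(-5)*e2e2
Using e1^2 = e2^2 = 1, e2e1 = -e1e2:
Scalar part s = 2*(-2) + (-5)*(-5) = -4 + 25 = 21
Bivector part b = 2*(-5) - (-5)*(-2) = -10 - 10 = -20
uv = 21 - 20*e12


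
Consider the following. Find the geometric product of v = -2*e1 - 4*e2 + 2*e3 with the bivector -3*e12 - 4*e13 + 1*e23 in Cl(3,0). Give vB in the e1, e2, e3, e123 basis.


vB has grade-1 (vector) and grade-3 (trivector) parts: vB = (v _| B) + (v ^ B).
Vector part <vB>_1:
  e1: -v2*b12 - v3*b13 = -(-4)*(-3) - (2)*(-4) = -4
  e2: v1*b12 - v3*b23 = (-2)*(-3) - (2)*(1) = 4
  e3: v1*b13 + v2*b23 = (-2)*(-4) + (-4)*(1) = 4
Trivector part <vB>_3:
  e123: v1*b23 - v2*b13 + v3*b12 = (-2)*(1) - (-4)*(-4) + (2)*(-3) = -24
vB = -4*e1 + 4*e2 + 4*e3 - 24*e123


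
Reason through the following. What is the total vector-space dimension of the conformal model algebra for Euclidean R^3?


The conformal model of R^3 uses Cl(4,1): the 3 Euclidean generators plus two extra orthogonal generators e+ (e+^2 = +1) and e- (e-^2 = -1), from which the null vectors e0, einf are built.
Number of generators m = 3 + 2 = 5.
dim Cl(p,q) = 2^m = 2^5 = 32


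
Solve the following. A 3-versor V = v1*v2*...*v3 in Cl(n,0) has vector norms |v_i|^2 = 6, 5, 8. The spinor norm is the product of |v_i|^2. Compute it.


Spinor norm N(V) = |v1|^2 * |v2|^2 * ... * |v3|^2
= 6 * 5 * 8
Running product: 6, 30, 240
N(V) = 240


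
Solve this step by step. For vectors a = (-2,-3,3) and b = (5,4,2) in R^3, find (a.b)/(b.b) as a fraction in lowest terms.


Projection coefficient = (a . b) / (b . b)
a . b = (-2)*5 + (-3)*4 + 3*2
= -10 + (-12) + 6 = -16
b . b = 5^2 + 4^2 + 2^2
= 25 + 16 + 4 = 45
Coefficient = -16/45
In lowest terms: -16/45


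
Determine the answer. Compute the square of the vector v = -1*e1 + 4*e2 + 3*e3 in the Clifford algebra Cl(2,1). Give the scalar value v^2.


v^2 = sum of c_i^2 * e_i^2
Positive signature terms (e_i^2 = +1): (-1)^2 + 4^2 = 17
Negative signature terms (e_j^2 = -1): 3^2 = 9
v^2 = 17 - 9 = 8


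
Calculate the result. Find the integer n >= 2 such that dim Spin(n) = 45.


dim Spin(n) = dim so(n) = n(n-1)/2.
Solve n(n-1)/2 = 45, i.e. n^2 - n - 90 = 0.
Discriminant = 1 + 8*45 = 361
n = (1 + sqrt(361))/2 = (1 + 19)/2 = 10


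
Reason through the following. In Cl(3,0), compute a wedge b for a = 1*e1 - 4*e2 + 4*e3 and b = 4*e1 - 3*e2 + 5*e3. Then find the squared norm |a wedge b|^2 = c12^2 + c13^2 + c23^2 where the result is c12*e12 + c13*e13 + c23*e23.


a wedge b = (a1*b2 - a2*b1)*e12 + (a1*b3 - a3*b1)*e13 + (a2*b3 - a3*b2)*e23
e12 coeff: 1*(-3) - (-4)*4 = -3 - (-16) = 13
e13 coeff: 1*5 - 4*4 = 5 - 16 = -11
e23 coeff: (-4)*5 - 4*(-3) = -20 - (-12) = -8
|a wedge b|^2 = 13^2 + (-11)^2 + (-8)^2
= 169 + 121 + 64
= 354


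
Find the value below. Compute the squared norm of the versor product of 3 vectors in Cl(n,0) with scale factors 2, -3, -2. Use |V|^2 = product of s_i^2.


Each vector v_i has |v_i|^2 = s_i^2
Squared scales: 2^2 = 4, (-3)^2 = 9, (-2)^2 = 4
|V|^2 = 4 * 9 * 4
= 144


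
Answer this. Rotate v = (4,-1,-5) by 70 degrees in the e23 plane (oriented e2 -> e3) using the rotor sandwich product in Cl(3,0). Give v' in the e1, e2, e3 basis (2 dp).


Rotor R = cos(35deg) - sin(35deg)*e23
Rotation angle theta = 2 * 35 = 70 degrees in the e23 plane (e2 -> e3).
The component perpendicular to the plane (e1) is invariant: v'_1 = v1 = 4.00
cos(70deg) = 0.3420, sin(70deg) = 0.9397
v'_2 = v2*cos(theta) - v3*sin(theta) = -1*0.3420 - (-5)*0.9397 = 4.36
v'_3 = v2*sin(theta) + v3*cos(theta) = -1*0.9397 + (-5)*0.3420 = -2.65
v' = 4.00*e1 + 4.36*e2 - 2.65*e3


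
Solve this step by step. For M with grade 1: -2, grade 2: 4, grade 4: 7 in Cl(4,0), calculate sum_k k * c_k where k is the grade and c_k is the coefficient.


Grade-weighted sum = sum of grade_k * coefficient_k
1*(-2) = -2
2*4 = 8
4*7 = 28
Total = -2 + 8 + 28 = 34


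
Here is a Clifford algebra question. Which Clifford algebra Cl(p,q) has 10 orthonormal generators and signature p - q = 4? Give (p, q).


We need p + q = 10 and p - q = 4.
Adding: 2p = 10 + 4 = 14, so p = 7.
Then q = 10 - 7 = 3.
(p, q) = (7, 3)


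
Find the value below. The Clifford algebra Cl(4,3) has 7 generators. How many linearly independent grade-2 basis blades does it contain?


Number of grade-k basis blades in Cl(p,q) with n = p + q is C(n, k).
n = 4 + 3 = 7
C(7, 2) = 7! / (2! * 5!)
= 5040 / (2 * 120)
= 21


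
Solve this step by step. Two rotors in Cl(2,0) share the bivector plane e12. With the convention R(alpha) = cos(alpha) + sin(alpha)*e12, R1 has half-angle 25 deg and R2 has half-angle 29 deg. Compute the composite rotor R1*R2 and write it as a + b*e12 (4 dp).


Same-plane rotors commute and their half-angles add:
R1*R2 = cos(a1 + a2) + sin(a1 + a2)*e12.
a1 + a2 = 25 + 29 = 54 deg
cos(54 deg) = 0.5878
sin(54 deg) = 0.8090
R1*R2 = 0.5878 + 0.8090*e12


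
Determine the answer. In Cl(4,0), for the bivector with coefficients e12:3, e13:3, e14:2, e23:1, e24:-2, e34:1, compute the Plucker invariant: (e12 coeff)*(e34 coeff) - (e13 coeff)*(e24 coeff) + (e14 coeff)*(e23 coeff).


Plucker relation: af - be + cd
a*f = 3*1 = 3
b*e = 3*(-2) = -6
c*d = 2*1 = 2
af - be + cd = 3 - (-6) + 2
= 11


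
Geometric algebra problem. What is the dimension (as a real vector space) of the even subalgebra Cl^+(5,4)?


Even subalgebra dimension = 2^(n-1)
n = 5 + 4 = 9
2^(9 - 1) = 2^8 = 256
Verification: sum of C(9,k) for even k = 1 + 36 + 126 + 84 + 9 = 256
Result = 256


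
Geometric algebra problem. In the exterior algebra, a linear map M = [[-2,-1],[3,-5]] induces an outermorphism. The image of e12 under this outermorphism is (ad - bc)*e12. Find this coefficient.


The outermorphism of a linear map f sends e1^e2 to f(e1)^f(e2).
f(e1) = -2*e1 + 3*e2
f(e2) = -1*e1 - 5*e2
f(e1) ^ f(e2) = (-2*e1 + 3*e2) ^ (-1*e1 - 5*e2)
= (-2)*(-5)*e12 + 3*(-1)*e21
= (10 - (-3))*e12
= 13*e12
Coefficient = 13


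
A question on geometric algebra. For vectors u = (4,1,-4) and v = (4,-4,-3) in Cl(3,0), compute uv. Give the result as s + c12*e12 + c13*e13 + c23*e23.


In Cl(3,0): e_i^2 = 1, e_ie_j = -e_je_i for i != j.
Scalar part = u . v = 4*4 + 1*(-4) + (-4)*(-3)
= 16 + (-4) + 12 = 24
e12 coeff = 4*(-4) - 1*4 = -16 - 4 = -20
e13 coeff = 4*(-3) - (-4)*4 = -12 - (-16) = 4
e23 coeff = 1*(-3) - (-4)*(-4) = -3 - 16 = -19
uv = 24 - 20*e12 + 4*e13 - 19*e23


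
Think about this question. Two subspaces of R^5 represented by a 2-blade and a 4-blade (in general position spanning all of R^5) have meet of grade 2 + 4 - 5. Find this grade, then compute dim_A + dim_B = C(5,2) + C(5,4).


Meet grade = grade(A) + grade(B) - n
= 2 + 4 - 5 = 1
C(5,2) = 10
C(5,4) = 5
dim_A + dim_B = 10 + 5 = 15


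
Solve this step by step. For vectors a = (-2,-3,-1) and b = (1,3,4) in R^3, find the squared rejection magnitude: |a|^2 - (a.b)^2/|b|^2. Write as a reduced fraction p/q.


|a|^2 = (-2)^2 + (-3)^2 + (-1)^2 = 14
|b|^2 = 1^2 + 3^2 + 4^2 = 26
a . b = (-2)*1 + (-3)*3 + (-1)*4 = -15
(a.b)^2 = (-15)^2 = 225
|rej|^2 = 14 - 225/26
= (364 - 225)/26
= 139/26
In lowest terms: 139/26


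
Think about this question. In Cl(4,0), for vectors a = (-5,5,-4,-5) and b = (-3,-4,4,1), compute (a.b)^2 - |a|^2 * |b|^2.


a . b = (-5)*(-3) + 5*(-4) + (-4)*4 + (-5)*1
= 15 + (-20) + (-16) + (-5) = -26
|a|^2 = (-5)^2 + 5^2 + (-4)^2 + (-5)^2 = 91
|b|^2 = (-3)^2 + (-4)^2 + 4^2 + 1^2 = 42
(a.b)^2 = (-26)^2 = 676
|a|^2 * |b|^2 = 91 * 42 = 3822
Result = 676 - 3822 = -3146


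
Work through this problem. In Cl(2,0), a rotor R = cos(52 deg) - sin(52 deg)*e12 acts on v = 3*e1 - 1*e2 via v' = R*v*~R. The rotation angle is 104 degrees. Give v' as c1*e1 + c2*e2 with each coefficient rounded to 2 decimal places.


Rotor R = cos(52deg) - sin(52deg)*e12
Rotation angle theta = 2 * 52 = 104 degrees
v' = R*v*~R rotates v by theta.
cos(104deg) = -0.2419, sin(104deg) = 0.9703
v'_1 = 3*cos(104deg) - (-1)*sin(104deg)
= 3*(-0.2419) - (-1)*0.9703
= 0.24
v'_2 = 3*sin(104deg) + (-1)*cos(104deg)
= 3*0.9703 + (-1)*(-0.2419)
= 3.15
v' = 0.24*e1 + 3.15*e2


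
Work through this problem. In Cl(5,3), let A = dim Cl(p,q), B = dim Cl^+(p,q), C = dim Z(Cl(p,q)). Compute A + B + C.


n = 5 + 3 = 8
Total dim = 2^8 = 256
Even subalgebra dim = 2^7 = 128
n is even, so center dim = 1
Sum = 256 + 128 + 1 = 385


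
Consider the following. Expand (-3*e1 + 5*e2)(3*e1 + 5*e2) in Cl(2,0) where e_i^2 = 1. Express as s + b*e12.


Expand: (-3*e1 + 5*e2)(3*e1 + 5*e2)
= (-3)*3*e1e1 + (-3)*5*e1e2 + 5*3*e2e1 + 5*5*e2e2
Using e1^2 = e2^2 = 1, e2e1 = -e1e2:
Scalar part s = (-3)*3 + 5*5 = -9 + 25 = 16
Bivector part b = (-3)*5 - 5*3 = -15 - 15 = -30
uv = 16 - 30*e12


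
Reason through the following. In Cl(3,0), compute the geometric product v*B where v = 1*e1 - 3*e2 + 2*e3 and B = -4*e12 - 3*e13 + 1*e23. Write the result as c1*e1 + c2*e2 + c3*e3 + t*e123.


vB has grade-1 (vector) and grade-3 (trivector) parts: vB = (v _| B) + (v ^ B).
Vector part <vB>_1:
  e1: -v2*b12 - v3*b13 = -(-3)*(-4) - (2)*(-3) = -6
  e2: v1*b12 - v3*b23 = (1)*(-4) - (2)*(1) = -6
  e3: v1*b13 + v2*b23 = (1)*(-3) + (-3)*(1) = -6
Trivector part <vB>_3:
  e123: v1*b23 - v2*b13 + v3*b12 = (1)*(1) - (-3)*(-3) + (2)*(-4) = -16
vB = -6*e1 - 6*e2 - 6*e3 - 16*e123


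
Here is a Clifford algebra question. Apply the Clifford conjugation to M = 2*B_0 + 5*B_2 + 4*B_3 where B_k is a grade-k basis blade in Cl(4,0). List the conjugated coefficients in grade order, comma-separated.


Clifford conjugate sign for grade k: (-1)^(k(k+1)/2)
Grade 0: (-1)^(0*1/2) = (-1)^0 = 1, coeff 2 -> 2
Grade 2: (-1)^(2*3/2) = (-1)^3 = -1, coeff 5 -> -5
Grade 3: (-1)^(3*4/2) = (-1)^6 = 1, coeff 4 -> 4
Conjugated coefficients: 2, -5, 4


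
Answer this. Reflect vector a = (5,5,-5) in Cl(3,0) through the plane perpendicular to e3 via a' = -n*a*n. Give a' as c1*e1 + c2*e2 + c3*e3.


Reflection formula: a' = -n*a*n, with n = e3 (unit vector, n^2 = 1).
For reflection through hyperplane perp to e3:
The component along e3 flips sign, others stay.
a = (5, 5, -5)
a' = (5, 5, 5)
a' = 5*e1 + 5*e2 + 5*e3


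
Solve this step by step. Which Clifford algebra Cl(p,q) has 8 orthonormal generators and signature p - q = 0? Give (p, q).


We need p + q = 8 and p - q = 0.
Adding: 2p = 8 + 0 = 8, so p = 4.
Then q = 8 - 4 = 4.
(p, q) = (4, 4)


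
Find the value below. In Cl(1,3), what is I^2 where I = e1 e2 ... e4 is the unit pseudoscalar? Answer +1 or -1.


The pseudoscalar I = e1...e_n (product of all n generators) of Cl(p,q) satisfies I^2 = (-1)^(q + n(n-1)/2).
p = 1, q = 3, n = p + q = 4
n(n-1)/2 = 4 * 3 / 2 = 6
Exponent = q + n(n-1)/2 = 3 + 6 = 9
I^2 = (-1)^9 = -1


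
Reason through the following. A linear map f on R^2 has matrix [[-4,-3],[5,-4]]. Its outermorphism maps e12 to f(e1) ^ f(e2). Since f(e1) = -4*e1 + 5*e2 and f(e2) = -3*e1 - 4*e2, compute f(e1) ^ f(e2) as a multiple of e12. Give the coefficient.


The outermorphism of a linear map f sends e1^e2 to f(e1)^f(e2).
f(e1) = -4*e1 + 5*e2
f(e2) = -3*e1 - 4*e2
f(e1) ^ f(e2) = (-4*e1 + 5*e2) ^ (-3*e1 - 4*e2)
= (-4)*(-4)*e12 + 5*(-3)*e21
= (16 - (-15))*e12
= 31*e12
Coefficient = 31


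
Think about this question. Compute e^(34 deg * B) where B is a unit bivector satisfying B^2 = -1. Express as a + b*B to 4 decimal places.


For a unit bivector B with B^2 = -1, the exponential series gives
e^(theta*B) = cos(theta) + sin(theta)*B (the GA analogue of Euler's formula).
theta = 34 degrees = 0.593412 rad
cos(34 deg) = 0.8290
sin(34 deg) = 0.5592
exp(theta*B) = 0.8290 + 0.5592*B


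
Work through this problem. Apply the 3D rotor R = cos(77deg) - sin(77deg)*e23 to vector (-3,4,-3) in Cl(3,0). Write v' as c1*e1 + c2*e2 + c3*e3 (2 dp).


Rotor R = cos(77deg) - sin(77deg)*e23
Rotation angle theta = 2 * 77 = 154 degrees in the e23 plane (e2 -> e3).
The component perpendicular to the plane (e1) is invariant: v'_1 = v1 = -3.00
cos(154deg) = -0.8988, sin(154deg) = 0.4384
v'_2 = v2*cos(theta) - v3*sin(theta) = 4*(-0.8988) - (-3)*0.4384 = -2.28
v'_3 = v2*sin(theta) + v3*cos(theta) = 4*0.4384 + (-3)*(-0.8988) = 4.45
v' = -3.00*e1 - 2.28*e2 + 4.45*e3


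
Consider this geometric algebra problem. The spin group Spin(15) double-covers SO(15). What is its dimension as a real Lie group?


Spin(n) double-covers SO(n); both have Lie algebra so(n) of dimension n(n-1)/2.
n = 15
n(n-1) = 15 * 14 = 210
dim Spin(15) = 210/2 = 105


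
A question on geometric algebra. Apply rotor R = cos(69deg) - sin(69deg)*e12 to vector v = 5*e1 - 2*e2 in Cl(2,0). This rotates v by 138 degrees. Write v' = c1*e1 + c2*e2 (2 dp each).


Rotor R = cos(69deg) - sin(69deg)*e12
Rotation angle theta = 2 * 69 = 138 degrees
v' = R*v*~R rotates v by theta.
cos(138deg) = -0.7431, sin(138deg) = 0.6691
v'_1 = 5*cos(138deg) - (-2)*sin(138deg)
= 5*(-0.7431) - (-2)*0.6691
= -2.38
v'_2 = 5*sin(138deg) + (-2)*cos(138deg)
= 5*0.6691 + (-2)*(-0.7431)
= 4.83
v' = -2.38*e1 + 4.83*e2


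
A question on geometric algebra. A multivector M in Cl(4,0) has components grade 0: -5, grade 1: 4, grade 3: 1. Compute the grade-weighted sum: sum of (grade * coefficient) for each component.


Grade-weighted sum = sum of grade_k * coefficient_k
0*(-5) = 0
1*4 = 4
3*1 = 3
Total = 0 + 4 + 3 = 7


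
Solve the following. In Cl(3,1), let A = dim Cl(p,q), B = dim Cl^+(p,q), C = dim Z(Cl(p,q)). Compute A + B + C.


n = 3 + 1 = 4
Total dim = 2^4 = 16
Even subalgebra dim = 2^3 = 8
n is even, so center dim = 1
Sum = 16 + 8 + 1 = 25


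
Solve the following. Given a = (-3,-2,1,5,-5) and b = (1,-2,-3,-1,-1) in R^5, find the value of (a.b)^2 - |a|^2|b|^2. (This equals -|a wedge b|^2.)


a . b = (-3)*1 + (-2)*(-2) + 1*(-3) + 5*(-1) + (-5)*(-1)
= -3 + 4 + (-3) + (-5) + 5 = -2
|a|^2 = (-3)^2 + (-2)^2 + 1^2 + 5^2 + (-5)^2 = 64
|b|^2 = 1^2 + (-2)^2 + (-3)^2 + (-1)^2 + (-1)^2 = 16
(a.b)^2 = (-2)^2 = 4
|a|^2 * |b|^2 = 64 * 16 = 1024
Result = 4 - 1024 = -1020


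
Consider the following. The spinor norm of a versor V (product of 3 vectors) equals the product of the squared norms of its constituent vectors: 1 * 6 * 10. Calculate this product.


Spinor norm N(V) = |v1|^2 * |v2|^2 * ... * |v3|^2
= 1 * 6 * 10
Running product: 1, 6, 60
N(V) = 60


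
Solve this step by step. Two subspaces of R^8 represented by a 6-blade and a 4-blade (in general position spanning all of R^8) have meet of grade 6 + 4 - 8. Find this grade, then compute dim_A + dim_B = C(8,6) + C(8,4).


Meet grade = grade(A) + grade(B) - n
= 6 + 4 - 8 = 2
C(8,6) = 28
C(8,4) = 70
dim_A + dim_B = 28 + 70 = 98


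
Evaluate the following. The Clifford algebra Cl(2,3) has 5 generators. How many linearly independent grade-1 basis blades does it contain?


Number of grade-k basis blades in Cl(p,q) with n = p + q is C(n, k).
n = 2 + 3 = 5
C(5, 1) = 5! / (1! * 4!)
= 120 / (1 * 24)
= 5


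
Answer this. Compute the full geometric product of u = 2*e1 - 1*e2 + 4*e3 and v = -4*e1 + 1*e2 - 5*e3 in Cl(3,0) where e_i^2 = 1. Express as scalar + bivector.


In Cl(3,0): e_i^2 = 1, e_ie_j = -e_je_i for i != j.
Scalar part = u . v = 2*(-4) + (-1)*1 + 4*(-5)
= -8 + (-1) + (-20) = -29
e12 coeff = 2*1 - (-1)*(-4) = 2 - 4 = -2
e13 coeff = 2*(-5) - 4*(-4) = -10 - (-16) = 6
e23 coeff = (-1)*(-5) - 4*1 = 5 - 4 = 1
uv = -29 - 2*e12 + 6*e13 + 1*e23


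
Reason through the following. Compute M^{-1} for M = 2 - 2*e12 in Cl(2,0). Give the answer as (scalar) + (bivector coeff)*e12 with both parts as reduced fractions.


M = 2 - 2*e12, where e12^2 = -1.
Since M commutes with its reverse ~M = a - b*e12, M * ~M = a^2 - b^2*e12^2 = a^2 + b^2.
So M^{-1} = ~M / (a^2 + b^2) = (a - b*e12)/(a^2 + b^2).
a^2 + b^2 = 4 + 4 = 8
Scalar part = 2/8 = 1/4
Bivector coeff = 2/8 = 1/4
M^{-1} = 1/4 + 1/4*e12


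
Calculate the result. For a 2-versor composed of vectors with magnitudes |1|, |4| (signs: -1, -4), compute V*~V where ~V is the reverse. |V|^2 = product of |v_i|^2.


Each vector v_i has |v_i|^2 = s_i^2
Squared scales: (-1)^2 = 1, (-4)^2 = 16
|V|^2 = 1 * 16
= 16


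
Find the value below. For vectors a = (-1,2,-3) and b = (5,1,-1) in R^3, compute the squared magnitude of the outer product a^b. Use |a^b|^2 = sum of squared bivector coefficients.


a wedge b = (a1*b2 - a2*b1)*e12 + (a1*b3 - a3*b1)*e13 + (a2*b3 - a3*b2)*e23
e12 coeff: (-1)*1 - 2*5 = -1 - 10 = -11
e13 coeff: (-1)*(-1) - (-3)*5 = 1 - (-15) = 16
e23 coeff: 2*(-1) - (-3)*1 = -2 - (-3) = 1
|a wedge b|^2 = (-11)^2 + 16^2 + 1^2
= 121 + 256 + 1
= 378


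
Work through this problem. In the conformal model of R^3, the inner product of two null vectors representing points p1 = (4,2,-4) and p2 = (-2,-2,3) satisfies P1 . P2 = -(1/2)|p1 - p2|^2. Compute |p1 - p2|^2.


p1 - p2 = (6, 4, -7)
|p1 - p2|^2 = 6^2 + 4^2 + (-7)^2
= 36 + 16 + 49
= 101


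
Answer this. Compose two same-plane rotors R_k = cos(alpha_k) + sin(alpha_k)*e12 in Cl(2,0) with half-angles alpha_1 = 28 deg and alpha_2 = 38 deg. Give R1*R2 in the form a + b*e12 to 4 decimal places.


Same-plane rotors commute and their half-angles add:
R1*R2 = cos(a1 + a2) + sin(a1 + a2)*e12.
a1 + a2 = 28 + 38 = 66 deg
cos(66 deg) = 0.4067
sin(66 deg) = 0.9135
R1*R2 = 0.4067 + 0.9135*e12


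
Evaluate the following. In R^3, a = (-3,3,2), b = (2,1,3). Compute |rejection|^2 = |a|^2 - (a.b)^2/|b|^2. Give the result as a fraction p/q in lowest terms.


|a|^2 = (-3)^2 + 3^2 + 2^2 = 22
|b|^2 = 2^2 + 1^2 + 3^2 = 14
a . b = (-3)*2 + 3*1 + 2*3 = 3
(a.b)^2 = 3^2 = 9
|rej|^2 = 22 - 9/14
= (308 - 9)/14
= 299/14
In lowest terms: 299/14


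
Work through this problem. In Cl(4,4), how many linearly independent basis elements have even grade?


Even subalgebra dimension = 2^(n-1)
n = 4 + 4 = 8
2^(8 - 1) = 2^7 = 128
Verification: sum of C(8,k) for even k = 1 + 28 + 70 + 28 + 1 = 128
Result = 128


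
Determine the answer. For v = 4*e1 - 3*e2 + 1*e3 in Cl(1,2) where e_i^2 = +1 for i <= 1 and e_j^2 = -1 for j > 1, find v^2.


v^2 = sum of c_i^2 * e_i^2
Positive signature terms (e_i^2 = +1): 4^2 = 16
Negative signature terms (e_j^2 = -1): (-3)^2 + 1^2 = 10
v^2 = 16 - 10 = 6


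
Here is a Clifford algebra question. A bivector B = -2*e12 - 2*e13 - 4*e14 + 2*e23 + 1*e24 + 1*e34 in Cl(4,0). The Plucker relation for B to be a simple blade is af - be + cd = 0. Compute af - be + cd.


Plucker relation: af - be + cd
a*f = (-2)*1 = -2
b*e = (-2)*1 = -2
c*d = (-4)*2 = -8
af - be + cd = -2 - (-2) + (-8)
= -8


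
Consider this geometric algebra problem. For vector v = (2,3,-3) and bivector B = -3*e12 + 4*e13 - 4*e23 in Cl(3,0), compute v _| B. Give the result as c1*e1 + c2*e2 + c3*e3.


Left contraction v _| B = <vB>_1 (grade-1 part of the geometric product vB).
Using e1_|e12 = e2, e2_|e12 = -e1, e1_|e13 = e3, e3_|e13 = -e1, e2_|e23 = e3, e3_|e23 = -e2:
e1 coeff: -v2*b12 - v3*b13 = -(3)*(-3) - (-3)*(4) = 21
e2 coeff: v1*b12 - v3*b23 = (2)*(-3) - (-3)*(-4) = -18
e3 coeff: v1*b13 + v2*b23 = (2)*(4) + (3)*(-4) = -4
v _| B = 21*e1 - 18*e2 - 4*e3


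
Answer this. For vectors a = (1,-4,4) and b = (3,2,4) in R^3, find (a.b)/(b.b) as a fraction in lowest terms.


Projection coefficient = (a . b) / (b . b)
a . b = 1*3 + (-4)*2 + 4*4
= 3 + (-8) + 16 = 11
b . b = 3^2 + 2^2 + 4^2
= 9 + 4 + 16 = 29
Coefficient = 11/29
In lowest terms: 11/29


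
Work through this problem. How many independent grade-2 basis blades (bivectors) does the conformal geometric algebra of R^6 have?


The conformal model of R^6 uses Cl(7,1) with m = 6 + 2 = 8 generators.
Number of grade-2 blades = C(m, 2) = C(8, 2)
= 8*7/2 = 28


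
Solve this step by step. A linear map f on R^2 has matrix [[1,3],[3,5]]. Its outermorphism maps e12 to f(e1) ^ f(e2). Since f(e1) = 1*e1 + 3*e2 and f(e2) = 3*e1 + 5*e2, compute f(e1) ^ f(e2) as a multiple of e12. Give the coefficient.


The outermorphism of a linear map f sends e1^e2 to f(e1)^f(e2).
f(e1) = 1*e1 + 3*e2
f(e2) = 3*e1 + 5*e2
f(e1) ^ f(e2) = (1*e1 + 3*e2) ^ (3*e1 + 5*e2)
= 1*5*e12 + 3*3*e21
= (5 - 9)*e12
= -4*e12
Coefficient = -4


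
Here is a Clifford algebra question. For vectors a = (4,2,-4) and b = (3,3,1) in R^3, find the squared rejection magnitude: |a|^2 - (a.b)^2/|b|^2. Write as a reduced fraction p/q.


|a|^2 = 4^2 + 2^2 + (-4)^2 = 36
|b|^2 = 3^2 + 3^2 + 1^2 = 19
a . b = 4*3 + 2*3 + (-4)*1 = 14
(a.b)^2 = 14^2 = 196
|rej|^2 = 36 - 196/19
= (684 - 196)/19
= 488/19
In lowest terms: 488/19


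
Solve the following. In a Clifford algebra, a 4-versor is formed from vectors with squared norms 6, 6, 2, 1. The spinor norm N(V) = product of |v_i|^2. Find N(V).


Spinor norm N(V) = |v1|^2 * |v2|^2 * ... * |v4|^2
= 6 * 6 * 2 * 1
Running product: 6, 36, 72, 72
N(V) = 72


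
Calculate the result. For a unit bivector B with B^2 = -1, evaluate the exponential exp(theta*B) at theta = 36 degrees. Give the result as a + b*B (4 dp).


For a unit bivector B with B^2 = -1, the exponential series gives
e^(theta*B) = cos(theta) + sin(theta)*B (the GA analogue of Euler's formula).
theta = 36 degrees = 0.628319 rad
cos(36 deg) = 0.8090
sin(36 deg) = 0.5878
exp(theta*B) = 0.8090 + 0.5878*B


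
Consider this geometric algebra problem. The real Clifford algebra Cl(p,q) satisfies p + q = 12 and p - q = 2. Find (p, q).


We need p + q = 12 and p - q = 2.
Adding: 2p = 12 + 2 = 14, so p = 7.
Then q = 12 - 7 = 5.
(p, q) = (7, 5)


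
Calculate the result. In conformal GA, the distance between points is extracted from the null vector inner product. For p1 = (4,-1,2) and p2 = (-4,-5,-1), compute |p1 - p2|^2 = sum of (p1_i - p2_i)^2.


p1 - p2 = (8, 4, 3)
|p1 - p2|^2 = 8^2 + 4^2 + 3^2
= 64 + 16 + 9
= 89


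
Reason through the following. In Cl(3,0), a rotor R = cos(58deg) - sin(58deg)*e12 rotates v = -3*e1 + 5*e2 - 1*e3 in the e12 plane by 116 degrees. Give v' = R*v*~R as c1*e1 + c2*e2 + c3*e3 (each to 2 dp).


Rotor R = cos(58deg) - sin(58deg)*e12
Rotation angle theta = 2 * 58 = 116 degrees in the e12 plane (e1 -> e2).
The component perpendicular to the plane (e3) is invariant: v'_3 = v3 = -1.00
cos(116deg) = -0.4384, sin(116deg) = 0.8988
v'_1 = v1*cos(theta) - v2*sin(theta) = -3*(-0.4384) - 5*0.8988 = -3.18
v'_2 = v1*sin(theta) + v2*cos(theta) = -3*0.8988 + 5*(-0.4384) = -4.89
v' = -3.18*e1 - 4.89*e2 - 1.00*e3


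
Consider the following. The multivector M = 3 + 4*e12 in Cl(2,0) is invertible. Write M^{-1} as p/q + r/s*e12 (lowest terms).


M = 3 + 4*e12, where e12^2 = -1.
Since M commutes with its reverse ~M = a - b*e12, M * ~M = a^2 - b^2*e12^2 = a^2 + b^2.
So M^{-1} = ~M / (a^2 + b^2) = (a - b*e12)/(a^2 + b^2).
a^2 + b^2 = 9 + 16 = 25
Scalar part = 3/25 = 3/25
Bivector coeff = -4/25 = -4/25
M^{-1} = 3/25 - 4/25*e12


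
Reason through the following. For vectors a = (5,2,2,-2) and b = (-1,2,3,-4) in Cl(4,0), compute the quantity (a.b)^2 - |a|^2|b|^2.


a . b = 5*(-1) + 2*2 + 2*3 + (-2)*(-4)
= -5 + 4 + 6 + 8 = 13
|a|^2 = 5^2 + 2^2 + 2^2 + (-2)^2 = 37
|b|^2 = (-1)^2 + 2^2 + 3^2 + (-4)^2 = 30
(a.b)^2 = 13^2 = 169
|a|^2 * |b|^2 = 37 * 30 = 1110
Result = 169 - 1110 = -941


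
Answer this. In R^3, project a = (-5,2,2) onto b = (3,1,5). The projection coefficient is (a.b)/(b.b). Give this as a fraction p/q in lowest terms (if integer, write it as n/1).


Projection coefficient = (a . b) / (b . b)
a . b = (-5)*3 + 2*1 + 2*5
= -15 + 2 + 10 = -3
b . b = 3^2 + 1^2 + 5^2
= 9 + 1 + 25 = 35
Coefficient = -3/35
In lowest terms: -3/35


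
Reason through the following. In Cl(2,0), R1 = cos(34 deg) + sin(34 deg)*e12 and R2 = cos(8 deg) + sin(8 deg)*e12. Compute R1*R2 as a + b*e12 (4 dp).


Same-plane rotors commute and their half-angles add:
R1*R2 = cos(a1 + a2) + sin(a1 + a2)*e12.
a1 + a2 = 34 + 8 = 42 deg
cos(42 deg) = 0.7431
sin(42 deg) = 0.6691
R1*R2 = 0.7431 + 0.6691*e12


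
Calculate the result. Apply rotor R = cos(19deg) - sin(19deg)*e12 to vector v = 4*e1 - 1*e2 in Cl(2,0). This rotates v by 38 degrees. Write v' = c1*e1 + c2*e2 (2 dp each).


Rotor R = cos(19deg) - sin(19deg)*e12
Rotation angle theta = 2 * 19 = 38 degrees
v' = R*v*~R rotates v by theta.
cos(38deg) = 0.7880, sin(38deg) = 0.6157
v'_1 = 4*cos(38deg) - (-1)*sin(38deg)
= 4*0.7880 - (-1)*0.6157
= 3.77
v'_2 = 4*sin(38deg) + (-1)*cos(38deg)
= 4*0.6157 + (-1)*0.7880
= 1.67
v' = 3.77*e1 + 1.67*e2


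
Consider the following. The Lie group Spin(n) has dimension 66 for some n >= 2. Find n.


dim Spin(n) = dim so(n) = n(n-1)/2.
Solve n(n-1)/2 = 66, i.e. n^2 - n - 132 = 0.
Discriminant = 1 + 8*66 = 529
n = (1 + sqrt(529))/2 = (1 + 23)/2 = 12


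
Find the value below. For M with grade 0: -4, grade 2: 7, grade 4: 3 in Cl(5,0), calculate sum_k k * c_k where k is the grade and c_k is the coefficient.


Grade-weighted sum = sum of grade_k * coefficient_k
0*(-4) = 0
2*7 = 14
4*3 = 12
Total = 0 + 14 + 12 = 26


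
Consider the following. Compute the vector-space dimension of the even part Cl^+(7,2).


Even subalgebra dimension = 2^(n-1)
n = 7 + 2 = 9
2^(9 - 1) = 2^8 = 256
Verification: sum of C(9,k) for even k = 1 + 36 + 126 + 84 + 9 = 256
Result = 256


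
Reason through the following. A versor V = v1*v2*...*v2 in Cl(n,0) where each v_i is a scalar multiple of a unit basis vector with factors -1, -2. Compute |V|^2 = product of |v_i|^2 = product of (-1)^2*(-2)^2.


Each vector v_i has |v_i|^2 = s_i^2
Squared scales: (-1)^2 = 1, (-2)^2 = 4
|V|^2 = 1 * 4
= 4


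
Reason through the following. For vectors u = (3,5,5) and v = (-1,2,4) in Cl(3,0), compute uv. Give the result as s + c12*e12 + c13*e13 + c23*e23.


In Cl(3,0): e_i^2 = 1, e_ie_j = -e_je_i for i != j.
Scalar part = u . v = 3*(-1) + 5*2 + 5*4
= -3 + 10 + 20 = 27
e12 coeff = 3*2 - 5*(-1) = 6 - (-5) = 11
e13 coeff = 3*4 - 5*(-1) = 12 - (-5) = 17
e23 coeff = 5*4 - 5*2 = 20 - 10 = 10
uv = 27 + 11*e12 + 17*e13 + 10*e23


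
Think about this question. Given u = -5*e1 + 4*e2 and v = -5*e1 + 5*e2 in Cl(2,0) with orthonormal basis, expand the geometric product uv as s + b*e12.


Expand: (-5*e1 + 4*e2)(-5*e1 + 5*e2)
= (-5)*(-5)*e1e1 + (-5)*5*e1e2 + 4*(-5)*e2e1 + 4*5*e2e2
Using e1^2 = e2^2 = 1, e2e1 = -e1e2:
Scalar part s = (-5)*(-5) + 4*5 = 25 + 20 = 45
Bivector part b = (-5)*5 - 4*(-5) = -25 - (-20) = -5
uv = 45 - 5*e12


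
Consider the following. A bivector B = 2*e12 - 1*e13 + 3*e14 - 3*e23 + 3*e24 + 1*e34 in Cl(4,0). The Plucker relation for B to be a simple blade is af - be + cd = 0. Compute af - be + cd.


Plucker relation: af - be + cd
a*f = 2*1 = 2
b*e = (-1)*3 = -3
c*d = 3*(-3) = -9
af - be + cd = 2 - (-3) + (-9)
= -4


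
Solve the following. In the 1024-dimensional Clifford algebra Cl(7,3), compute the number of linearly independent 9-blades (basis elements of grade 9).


Number of grade-k basis blades in Cl(p,q) with n = p + q is C(n, k).
n = 7 + 3 = 10
C(10, 9) = 10! / (9! * 1!)
= 3628800 / (362880 * 1)
= 10


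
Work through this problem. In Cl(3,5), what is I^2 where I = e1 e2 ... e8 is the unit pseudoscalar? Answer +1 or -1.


The pseudoscalar I = e1...e_n (product of all n generators) of Cl(p,q) satisfies I^2 = (-1)^(q + n(n-1)/2).
p = 3, q = 5, n = p + q = 8
n(n-1)/2 = 8 * 7 / 2 = 28
Exponent = q + n(n-1)/2 = 5 + 28 = 33
I^2 = (-1)^33 = -1


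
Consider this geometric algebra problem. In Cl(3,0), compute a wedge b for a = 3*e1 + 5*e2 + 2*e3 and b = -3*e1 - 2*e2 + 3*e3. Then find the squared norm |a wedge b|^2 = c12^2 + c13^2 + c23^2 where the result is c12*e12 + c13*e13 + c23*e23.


a wedge b = (a1*b2 - a2*b1)*e12 + (a1*b3 - a3*b1)*e13 + (a2*b3 - a3*b2)*e23
e12 coeff: 3*(-2) - 5*(-3) = -6 - (-15) = 9
e13 coeff: 3*3 - 2*(-3) = 9 - (-6) = 15
e23 coeff: 5*3 - 2*(-2) = 15 - (-4) = 19
|a wedge b|^2 = 9^2 + 15^2 + 19^2
= 81 + 225 + 361
= 667


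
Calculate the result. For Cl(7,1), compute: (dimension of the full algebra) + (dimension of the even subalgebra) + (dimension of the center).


n = 7 + 1 = 8
Total dim = 2^8 = 256
Even subalgebra dim = 2^7 = 128
n is even, so center dim = 1
Sum = 256 + 128 + 1 = 385


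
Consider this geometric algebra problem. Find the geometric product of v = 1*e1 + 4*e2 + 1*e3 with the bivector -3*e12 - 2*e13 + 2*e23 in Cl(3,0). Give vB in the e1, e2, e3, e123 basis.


vB has grade-1 (vector) and grade-3 (trivector) parts: vB = (v _| B) + (v ^ B).
Vector part <vB>_1:
  e1: -v2*b12 - v3*b13 = -(4)*(-3) - (1)*(-2) = 14
  e2: v1*b12 - v3*b23 = (1)*(-3) - (1)*(2) = -5
  e3: v1*b13 + v2*b23 = (1)*(-2) + (4)*(2) = 6
Trivector part <vB>_3:
  e123: v1*b23 - v2*b13 + v3*b12 = (1)*(2) - (4)*(-2) + (1)*(-3) = 7
vB = 14*e1 - 5*e2 + 6*e3 + 7*e123


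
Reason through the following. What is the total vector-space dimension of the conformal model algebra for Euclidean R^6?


The conformal model of R^6 uses Cl(7,1): the 6 Euclidean generators plus two extra orthogonal generators e+ (e+^2 = +1) and e- (e-^2 = -1), from which the null vectors e0, einf are built.
Number of generators m = 6 + 2 = 8.
dim Cl(p,q) = 2^m = 2^8 = 256


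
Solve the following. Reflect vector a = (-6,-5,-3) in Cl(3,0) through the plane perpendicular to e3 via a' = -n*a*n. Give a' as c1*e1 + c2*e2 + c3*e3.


Reflection formula: a' = -n*a*n, with n = e3 (unit vector, n^2 = 1).
For reflection through hyperplane perp to e3:
The component along e3 flips sign, others stay.
a = (-6, -5, -3)
a' = (-6, -5, 3)
a' = -6*e1 - 5*e2 + 3*e3


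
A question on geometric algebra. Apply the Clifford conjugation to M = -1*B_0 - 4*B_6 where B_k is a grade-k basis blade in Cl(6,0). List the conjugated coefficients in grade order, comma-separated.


Clifford conjugate sign for grade k: (-1)^(k(k+1)/2)
Grade 0: (-1)^(0*1/2) = (-1)^0 = 1, coeff -1 -> -1
Grade 6: (-1)^(6*7/2) = (-1)^21 = -1, coeff -4 -> 4
Conjugated coefficients: -1, 4
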